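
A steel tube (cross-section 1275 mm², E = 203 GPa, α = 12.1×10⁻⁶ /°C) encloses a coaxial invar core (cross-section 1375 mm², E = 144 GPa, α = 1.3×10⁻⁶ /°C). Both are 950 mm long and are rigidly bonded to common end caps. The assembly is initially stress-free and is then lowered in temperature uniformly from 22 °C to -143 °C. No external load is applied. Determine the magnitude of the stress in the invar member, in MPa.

The steel has the larger α, so on cooling it would change length more than the invar if both were free. The rigid plates force a common final length, so the steel is put into tension and the invar into compression, with equal and opposite forces P (no external load).
Setting the final lengths equal and cancelling L: (α₁ − α₂)ΔT = P/(A₁E₁) + P/(A₂E₂).
|α₁ − α₂|·ΔT = 10.8×10⁻⁶ × 165 = 0.001782.
1/(A₁E₁) + 1/(A₂E₂) = 1/(1275×203×10³) + 1/(1375×144×10³) = 8.914×10⁻⁹ N⁻¹.
So P = 0.001782 / 8.914×10⁻⁹ = 199.9 kN.
σ_{invar} = P/A₂ = 199900/1375 = 145.4 MPa, compressive.

σ ≈ 145 MPa (compressive)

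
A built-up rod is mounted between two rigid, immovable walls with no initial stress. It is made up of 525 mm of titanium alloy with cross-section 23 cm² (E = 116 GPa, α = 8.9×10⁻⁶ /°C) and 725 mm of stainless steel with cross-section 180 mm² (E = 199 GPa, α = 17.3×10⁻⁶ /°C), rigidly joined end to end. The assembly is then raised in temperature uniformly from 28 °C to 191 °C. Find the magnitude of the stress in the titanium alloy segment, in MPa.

σ ≈ 54.9 MPa (compressive)

If the supports were absent, the total length change would be Σ αᵢΔT Lᵢ = 8.9×10⁻⁶×163×525 + 17.3×10⁻⁶×163×725 = 2.806 mm.
The rigid supports impose zero overall length change; the single axial force P common to all segments must satisfy P Σ Lᵢ/(AᵢEᵢ) = δ_free.
The series flexibility is Σ Lᵢ/(AᵢEᵢ) = 525/(2300×116×10³) + 725/(180×199×10³) = 2.221×10⁻⁵ mm/N.
P = 2.806 / 2.221×10⁻⁵ = 126400 N = 126.4 kN, compressive.
σ_{titanium alloy} = P / A = 126400 / 2300 = 54.94 MPa.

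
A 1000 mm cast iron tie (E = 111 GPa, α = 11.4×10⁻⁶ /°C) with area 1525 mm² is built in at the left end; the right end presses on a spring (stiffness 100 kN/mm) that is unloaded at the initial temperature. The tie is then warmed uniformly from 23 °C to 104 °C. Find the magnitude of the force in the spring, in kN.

The unrestrained thermal change is αΔT L = 11.4×10⁻⁶ × 81 × 1000 = 0.9234 mm.
With a force P in the spring, the elastic change of the tie is PL/(AE) and that of the spring is P/k; compatibility requires their sum to equal δ_free.
So P = δ_free / [L/(AE) + 1/k] = 0.9234 / [ 1000/(1525×111×10³) + 1/(100×10³) ].
P = 0.9234 / 1.591×10⁻⁵ = 58050 N.

P ≈ 58 kN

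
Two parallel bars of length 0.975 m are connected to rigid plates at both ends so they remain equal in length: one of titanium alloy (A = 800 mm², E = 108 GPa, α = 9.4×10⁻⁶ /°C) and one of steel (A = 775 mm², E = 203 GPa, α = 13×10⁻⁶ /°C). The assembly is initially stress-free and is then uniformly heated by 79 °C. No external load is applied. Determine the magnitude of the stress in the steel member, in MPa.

σ ≈ 20.5 MPa (compressive)

Both members must finish at the same length. With the larger α, the steel tends to over-expand; the plates restrain it, putting the steel in compression and the titanium alloy in tension. With no external load the two internal forces are equal and opposite, magnitude P.
Equating the net (thermal + elastic) strains gives |α₁ − α₂|·ΔT = P·[1/(A₁E₁) + 1/(A₂E₂)].
|α₁ − α₂|·ΔT = 3.6×10⁻⁶ × 79 = 0.0002844.
1/(A₁E₁) + 1/(A₂E₂) = 1/(800×108×10³) + 1/(775×203×10³) = 1.793×10⁻⁸ N⁻¹.
So P = 0.0002844 / 1.793×10⁻⁸ = 15.86 kN.
σ_{steel} = P/A₂ = 15860/775 = 20.47 MPa, compressive.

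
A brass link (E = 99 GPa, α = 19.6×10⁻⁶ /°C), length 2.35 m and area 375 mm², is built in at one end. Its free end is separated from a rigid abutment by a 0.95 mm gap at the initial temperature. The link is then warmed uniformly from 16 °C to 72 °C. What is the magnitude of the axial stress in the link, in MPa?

σ ≈ 68.6 MPa (compressive)

Free thermal elongation = αΔT L = 19.6×10⁻⁶ × 56 × 2350 = 2.579 mm.
This exceeds the 0.95 mm gap, so the wall pushes back. The portion of expansion that must be recovered elastically is δ_free − gap = 2.579 − 0.95 = 1.629 mm.
Compatibility: PL/(AE) = 1.629 mm, so σ = P/A = E × (1.629/2350) = 68.64 MPa.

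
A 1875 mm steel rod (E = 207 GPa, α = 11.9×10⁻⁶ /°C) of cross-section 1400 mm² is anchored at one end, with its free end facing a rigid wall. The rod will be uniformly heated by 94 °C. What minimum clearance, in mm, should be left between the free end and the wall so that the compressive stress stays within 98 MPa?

g ≈ 1.21 mm

Free expansion if unrestrained: δ_free = αΔT L = 11.9×10⁻⁶ × 94 × 1875 = 2.097 mm.
At the allowable stress the elastic shortening the wall may impose is σL/E = 98 × 1875 / (207×10³) = 0.8877 mm.
So the gap has to take up the difference, g_min = δ_free − σL/E = 2.097 − 0.8877 = 1.21 mm.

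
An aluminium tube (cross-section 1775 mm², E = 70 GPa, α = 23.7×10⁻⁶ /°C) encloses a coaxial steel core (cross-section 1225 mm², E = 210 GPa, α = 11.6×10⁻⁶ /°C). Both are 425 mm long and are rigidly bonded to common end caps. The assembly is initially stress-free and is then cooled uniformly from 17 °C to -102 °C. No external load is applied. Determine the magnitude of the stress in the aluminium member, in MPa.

The aluminium has the larger α, so on cooling it would change length more than the steel if both were free. The rigid plates force a common final length, so the aluminium is put into tension and the steel into compression, with equal and opposite forces P (no external load).
Compatibility of the two members (thermal + elastic change equal): (α₁ − α₂)ΔT = P·[1/(A₁E₁) + 1/(A₂E₂)].
|α₁ − α₂|·ΔT = 12.1×10⁻⁶ × 119 = 0.00144.
1/(A₁E₁) + 1/(A₂E₂) = 1/(1775×70×10³) + 1/(1225×210×10³) = 1.194×10⁻⁸ N⁻¹.
So P = 0.00144 / 1.194×10⁻⁸ = 120.6 kN.
σ_{aluminium} = P/A₁ = 120600/1775 = 67.97 MPa, tensile.

σ ≈ 68 MPa (tensile)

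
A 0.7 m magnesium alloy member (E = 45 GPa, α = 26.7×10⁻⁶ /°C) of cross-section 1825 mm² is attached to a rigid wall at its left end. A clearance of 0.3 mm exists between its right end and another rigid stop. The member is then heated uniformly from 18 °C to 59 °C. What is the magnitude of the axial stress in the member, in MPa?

σ ≈ 30 MPa (compressive)

If the wall were absent the member would grow by αΔT L = 26.7×10⁻⁶ × 41 × 700 = 0.7663 mm.
The gap closes (δ_free > 0.3 mm) and the wall then resists a further 0.7663 − 0.3 = 0.4663 mm of expansion.
That suppressed elongation corresponds to σ = E·Δ/L = 45×10³ × 0.4663/700 = 29.98 MPa.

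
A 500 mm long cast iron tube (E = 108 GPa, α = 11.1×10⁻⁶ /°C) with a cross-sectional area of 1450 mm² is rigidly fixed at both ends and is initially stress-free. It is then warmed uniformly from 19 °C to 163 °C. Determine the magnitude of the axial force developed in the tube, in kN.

P ≈ 250 kN (compressive)

The ends cannot move, so σ = EαΔT = 108×10³ × 11.1×10⁻⁶ × 144 = 172.6 MPa.
P = AEαΔT = 1450 × 108×10³ × 11.1×10⁻⁶ × 144 = 250.3 kN (compressive).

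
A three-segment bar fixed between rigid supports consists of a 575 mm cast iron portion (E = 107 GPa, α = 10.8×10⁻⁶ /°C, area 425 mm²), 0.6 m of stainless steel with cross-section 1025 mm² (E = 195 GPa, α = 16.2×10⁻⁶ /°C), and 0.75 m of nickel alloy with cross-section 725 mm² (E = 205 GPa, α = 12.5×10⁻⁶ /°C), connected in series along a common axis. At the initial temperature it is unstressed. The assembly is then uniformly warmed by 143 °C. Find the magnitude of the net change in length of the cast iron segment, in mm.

With the walls removed the bar would change length by δ_free = Σ αᵢΔT Lᵢ = 10.8×10⁻⁶×143×575 + 16.2×10⁻⁶×143×600 + 12.5×10⁻⁶×143×750 = 3.619 mm.
The rigid supports impose zero overall length change; the single axial force P common to all segments must satisfy P Σ Lᵢ/(AᵢEᵢ) = δ_free.
Σ Lᵢ/(AᵢEᵢ) = 575/(425×107×10³) + 600/(1025×195×10³) + 750/(725×205×10³) = 2.069×10⁻⁵ mm/N.
P = 3.619 / 2.069×10⁻⁵ = 174900 N = 174.9 kN, compressive.
For the cast iron segment, free thermal change = 10.8×10⁻⁶×143×575 = 0.888 mm and elastic change from P = 174900×575/(425×107×10³) = 2.211 mm; these oppose, so the net change is 1.32 mm (segment shortens).

|ΔL| ≈ 1.32 mm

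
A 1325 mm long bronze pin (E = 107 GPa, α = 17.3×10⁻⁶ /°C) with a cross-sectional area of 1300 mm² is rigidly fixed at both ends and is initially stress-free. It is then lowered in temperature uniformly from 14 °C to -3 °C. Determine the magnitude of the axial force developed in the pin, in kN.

The ends cannot move, so σ = EαΔT = 107×10³ × 17.3×10⁻⁶ × 17 = 31.47 MPa.
P = AEαΔT = 1300 × 107×10³ × 17.3×10⁻⁶ × 17 = 40.91 kN (tensile).

P ≈ 40.9 kN (tensile)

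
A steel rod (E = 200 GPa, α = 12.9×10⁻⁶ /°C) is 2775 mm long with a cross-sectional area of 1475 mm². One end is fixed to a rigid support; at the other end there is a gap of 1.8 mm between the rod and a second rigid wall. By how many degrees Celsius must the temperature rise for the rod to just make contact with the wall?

ΔT ≈ 50.3 °C

The gap closes when αΔT L = 1.8 mm, since the rod is still unstressed at that instant.
ΔT = 1.8 / (12.9×10⁻⁶ × 2775) = 50.28 °C.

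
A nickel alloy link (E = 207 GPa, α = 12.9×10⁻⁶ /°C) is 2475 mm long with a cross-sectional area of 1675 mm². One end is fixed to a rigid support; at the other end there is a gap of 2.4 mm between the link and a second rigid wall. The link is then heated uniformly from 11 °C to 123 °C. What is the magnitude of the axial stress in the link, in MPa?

σ ≈ 98.3 MPa (compressive)

Unrestrained expansion: δ_free = αΔT L = 12.9×10⁻⁶ × 112 × 2475 = 3.576 mm.
After closing the 2.4 mm clearance, 3.576 − 2.4 = 1.176 mm of expansion remains to be suppressed by the wall.
So σ = E(δ_free − g)/L = 207×10³ × 1.176/2475 = 98.35 MPa.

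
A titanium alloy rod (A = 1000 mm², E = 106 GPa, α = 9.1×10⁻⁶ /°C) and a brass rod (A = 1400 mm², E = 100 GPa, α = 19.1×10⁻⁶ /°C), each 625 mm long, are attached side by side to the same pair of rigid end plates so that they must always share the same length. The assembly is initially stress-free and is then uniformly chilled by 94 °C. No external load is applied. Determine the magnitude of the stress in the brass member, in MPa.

σ ≈ 40.5 MPa (tensile)

The brass has the larger α, so on cooling it would change length more than the titanium alloy if both were free. The rigid plates force a common final length, so the brass is put into tension and the titanium alloy into compression, with equal and opposite forces P (no external load).
Compatibility of the two members (thermal + elastic change equal): (α₁ − α₂)ΔT = P·[1/(A₁E₁) + 1/(A₂E₂)].
|α₁ − α₂|·ΔT = 10×10⁻⁶ × 94 = 0.00094.
1/(A₁E₁) + 1/(A₂E₂) = 1/(1000×106×10³) + 1/(1400×100×10³) = 1.658×10⁻⁸ N⁻¹.
P = 0.00094 / 1.658×10⁻⁸ = 56710 N = 56.71 kN.
σ_{brass} = P/A₂ = 56710/1400 = 40.5 MPa, tensile.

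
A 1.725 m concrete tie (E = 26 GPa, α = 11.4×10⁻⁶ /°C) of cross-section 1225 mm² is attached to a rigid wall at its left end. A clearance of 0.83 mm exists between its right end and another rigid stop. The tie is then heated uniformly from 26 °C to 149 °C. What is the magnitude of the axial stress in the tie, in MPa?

Unrestrained expansion: δ_free = αΔT L = 11.4×10⁻⁶ × 123 × 1725 = 2.419 mm.
The gap closes (δ_free > 0.83 mm) and the wall then resists a further 2.419 − 0.83 = 1.589 mm of expansion.
That suppressed elongation corresponds to σ = E·Δ/L = 26×10³ × 1.589/1725 = 23.95 MPa.

σ ≈ 23.9 MPa (compressive)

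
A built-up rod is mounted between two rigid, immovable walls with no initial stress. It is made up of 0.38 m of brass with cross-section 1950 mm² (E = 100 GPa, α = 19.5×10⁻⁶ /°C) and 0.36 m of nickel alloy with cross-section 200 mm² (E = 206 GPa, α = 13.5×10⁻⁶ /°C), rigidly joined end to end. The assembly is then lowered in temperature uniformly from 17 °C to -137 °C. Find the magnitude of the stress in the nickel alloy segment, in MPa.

Free thermal contraction of the whole bar: Σ αᵢΔT Lᵢ = 19.5×10⁻⁶×154×380 + 13.5×10⁻⁶×154×360 = 1.89 mm.
Since the ends are fixed, an axial force P builds up, equal in every segment, with P · Σ Lᵢ/(AᵢEᵢ) = δ_free.
Σ Lᵢ/(AᵢEᵢ) = 380/(1950×100×10³) + 360/(200×206×10³) = 1.069×10⁻⁵ mm/N.
So P = 1.89 / 1.069×10⁻⁵ = 176.8 kN, tensile.
σ_{nickel alloy} = P / A = 176800 / 200 = 884.1 MPa.

σ ≈ 884 MPa (tensile)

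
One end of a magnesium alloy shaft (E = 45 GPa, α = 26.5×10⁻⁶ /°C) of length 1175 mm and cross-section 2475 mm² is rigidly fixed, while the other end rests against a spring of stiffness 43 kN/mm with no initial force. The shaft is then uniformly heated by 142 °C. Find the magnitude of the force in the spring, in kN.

P ≈ 131 kN

If the spring were absent the shaft would lengthen by αΔT L = 26.5×10⁻⁶ × 142 × 1175 = 4.422 mm.
Let P be the compressive force at the spring. The shaft shortens elastically by PL/(AE) and the spring compresses by P/k; together these equal δ_free.
P [ L/(AE) + 1/k ] = δ_free → P [ 1175/(2475×45×10³) + 1/(43×10³) ] = 4.422.
P = 4.422 / 3.381×10⁻⁵ = 130800 N.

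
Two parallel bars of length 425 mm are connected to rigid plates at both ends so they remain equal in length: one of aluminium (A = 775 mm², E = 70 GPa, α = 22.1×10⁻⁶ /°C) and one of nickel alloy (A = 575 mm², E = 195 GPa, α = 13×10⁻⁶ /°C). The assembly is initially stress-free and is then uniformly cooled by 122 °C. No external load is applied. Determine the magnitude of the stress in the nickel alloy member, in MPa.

The aluminium has the larger α, so on cooling it would change length more than the nickel alloy if both were free. The rigid plates force a common final length, so the aluminium is put into tension and the nickel alloy into compression, with equal and opposite forces P (no external load).
Compatibility of the two members (thermal + elastic change equal): (α₁ − α₂)ΔT = P·[1/(A₁E₁) + 1/(A₂E₂)].
|α₁ − α₂|·ΔT = 9.1×10⁻⁶ × 122 = 0.00111.
1/(A₁E₁) + 1/(A₂E₂) = 1/(775×70×10³) + 1/(575×195×10³) = 2.735×10⁻⁸ N⁻¹.
P = 0.00111 / 2.735×10⁻⁸ = 40590 N = 40.59 kN.
σ_{nickel alloy} = P/A₂ = 40590/575 = 70.59 MPa, compressive.

σ ≈ 70.6 MPa (compressive)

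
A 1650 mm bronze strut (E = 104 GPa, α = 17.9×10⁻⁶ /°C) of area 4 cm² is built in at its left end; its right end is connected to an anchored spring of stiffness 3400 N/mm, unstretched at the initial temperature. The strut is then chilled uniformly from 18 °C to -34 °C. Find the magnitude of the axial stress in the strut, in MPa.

Free thermal contraction: δ_free = αΔT L = 17.9×10⁻⁶ × 52 × 1650 = 1.536 mm.
With a force P in the spring, the elastic change of the strut is PL/(AE) and that of the spring is P/k; compatibility requires their sum to equal δ_free.
P [ L/(AE) + 1/k ] = δ_free → P [ 1650/(400×104×10³) + 1/(3400) ] = 1.536.
P = 1.536 / 0.0003338 = 4601 N.
σ = P/A = 4601/400 = 11.5 MPa.

σ ≈ 11.5 MPa (tensile)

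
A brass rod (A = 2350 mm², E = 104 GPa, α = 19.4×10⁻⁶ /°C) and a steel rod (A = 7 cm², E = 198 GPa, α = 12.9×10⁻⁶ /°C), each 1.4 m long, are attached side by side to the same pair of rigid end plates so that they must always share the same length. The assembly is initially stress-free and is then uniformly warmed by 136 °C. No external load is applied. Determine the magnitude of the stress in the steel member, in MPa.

Both members must finish at the same length. With the larger α, the brass tends to over-expand; the plates restrain it, putting the brass in compression and the steel in tension. With no external load the two internal forces are equal and opposite, magnitude P.
Compatibility of the two members (thermal + elastic change equal): (α₁ − α₂)ΔT = P·[1/(A₁E₁) + 1/(A₂E₂)].
|α₁ − α₂|·ΔT = 6.5×10⁻⁶ × 136 = 0.000884.
1/(A₁E₁) + 1/(A₂E₂) = 1/(2350×104×10³) + 1/(700×198×10³) = 1.131×10⁻⁸ N⁻¹.
So P = 0.000884 / 1.131×10⁻⁸ = 78.18 kN.
σ_{steel} = P/A₂ = 78180/700 = 111.7 MPa, tensile.

σ ≈ 112 MPa (tensile)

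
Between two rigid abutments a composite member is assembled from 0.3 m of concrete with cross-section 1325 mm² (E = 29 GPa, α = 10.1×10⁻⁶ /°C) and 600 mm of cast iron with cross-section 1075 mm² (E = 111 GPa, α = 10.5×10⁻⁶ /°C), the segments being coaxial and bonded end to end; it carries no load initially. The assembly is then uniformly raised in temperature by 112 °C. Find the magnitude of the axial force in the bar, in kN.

P ≈ 81.4 kN (compressive)

Free thermal expansion of the whole bar: Σ αᵢΔT Lᵢ = 10.1×10⁻⁶×112×300 + 10.5×10⁻⁶×112×600 = 1.045 mm.
Since the ends are fixed, an axial force P builds up, equal in every segment, with P · Σ Lᵢ/(AᵢEᵢ) = δ_free.
The series flexibility is Σ Lᵢ/(AᵢEᵢ) = 300/(1325×29×10³) + 600/(1075×111×10³) = 1.284×10⁻⁵ mm/N.
Hence P = δ_free / Σ(L/AE) = 1.045/1.284×10⁻⁵ = 81.41 kN (compressive).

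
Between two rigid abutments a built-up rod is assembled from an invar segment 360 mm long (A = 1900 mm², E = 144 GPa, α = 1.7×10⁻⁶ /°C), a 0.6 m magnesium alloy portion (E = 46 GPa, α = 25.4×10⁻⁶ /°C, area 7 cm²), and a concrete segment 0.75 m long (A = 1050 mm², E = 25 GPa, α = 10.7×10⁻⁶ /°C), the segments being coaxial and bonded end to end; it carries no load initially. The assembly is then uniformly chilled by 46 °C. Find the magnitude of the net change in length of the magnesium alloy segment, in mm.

|ΔL| ≈ 0.279 mm

If the supports were absent, the total length change would be Σ αᵢΔT Lᵢ = 1.7×10⁻⁶×46×360 + 25.4×10⁻⁶×46×600 + 10.7×10⁻⁶×46×750 = 1.098 mm.
The rigid supports impose zero overall length change; the single axial force P common to all segments must satisfy P Σ Lᵢ/(AᵢEᵢ) = δ_free.
The series flexibility is Σ Lᵢ/(AᵢEᵢ) = 360/(1900×144×10³) + 600/(700×46×10³) + 750/(1050×25×10³) = 4.852×10⁻⁵ mm/N.
So P = 1.098 / 4.852×10⁻⁵ = 22.64 kN, tensile.
For the magnesium alloy segment, free thermal change = 25.4×10⁻⁶×46×600 = 0.701 mm and elastic change from P = 22640×600/(700×46×10³) = 0.4218 mm; these oppose, so the net change is 0.279 mm (segment shortens).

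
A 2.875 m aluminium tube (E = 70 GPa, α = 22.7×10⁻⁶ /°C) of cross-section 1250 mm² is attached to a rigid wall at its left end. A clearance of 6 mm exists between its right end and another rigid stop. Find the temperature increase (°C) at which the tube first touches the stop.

ΔT ≈ 91.9 °C

Contact occurs when the free expansion equals the gap: αΔT L = 6 mm.
ΔT = 6 / (22.7×10⁻⁶ × 2875) = 91.94 °C.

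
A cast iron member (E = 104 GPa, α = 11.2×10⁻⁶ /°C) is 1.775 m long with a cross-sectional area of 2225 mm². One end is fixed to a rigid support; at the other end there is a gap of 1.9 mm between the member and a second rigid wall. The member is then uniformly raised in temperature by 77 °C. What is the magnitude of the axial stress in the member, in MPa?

Free thermal elongation = αΔT L = 11.2×10⁻⁶ × 77 × 1775 = 1.531 mm.
Since δ_free = 1.53 mm is less than the 1.9 mm gap, the member never touches the wall. No axial force develops.

σ ≈ 0 MPa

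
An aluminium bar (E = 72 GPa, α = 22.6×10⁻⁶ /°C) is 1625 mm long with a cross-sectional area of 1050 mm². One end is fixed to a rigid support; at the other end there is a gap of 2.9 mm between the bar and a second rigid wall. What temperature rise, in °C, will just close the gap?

Contact occurs when the free expansion equals the gap: αΔT L = 2.9 mm.
ΔT = 2.9 / (22.6×10⁻⁶ × 1625) = 78.97 °C.

ΔT ≈ 79 °C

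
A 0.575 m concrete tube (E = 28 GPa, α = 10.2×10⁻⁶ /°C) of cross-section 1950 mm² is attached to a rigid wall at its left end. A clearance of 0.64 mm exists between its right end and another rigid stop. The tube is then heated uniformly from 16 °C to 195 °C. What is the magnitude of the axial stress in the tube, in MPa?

σ ≈ 20 MPa (compressive)

Unrestrained expansion: δ_free = αΔT L = 10.2×10⁻⁶ × 179 × 575 = 1.05 mm.
After closing the 0.64 mm clearance, 1.05 − 0.64 = 0.4098 mm of expansion remains to be suppressed by the wall.
Compatibility: PL/(AE) = 0.4098 mm, so σ = P/A = E × (0.4098/575) = 19.96 MPa.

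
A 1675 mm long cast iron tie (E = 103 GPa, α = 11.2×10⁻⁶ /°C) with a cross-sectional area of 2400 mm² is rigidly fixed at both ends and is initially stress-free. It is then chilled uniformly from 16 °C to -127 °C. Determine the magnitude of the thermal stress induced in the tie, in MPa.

σ ≈ 165 MPa (tensile)

Because both ends are immovable the net strain is zero, and the suppressed thermal strain is αΔT = 11.2×10⁻⁶ × 143 = 1601.6×10⁻⁶.
The stress required to suppress this strain is σ = Eε = 103×10³ × 1601.6×10⁻⁶ = 165 MPa, tensile since the tie is trying to contract.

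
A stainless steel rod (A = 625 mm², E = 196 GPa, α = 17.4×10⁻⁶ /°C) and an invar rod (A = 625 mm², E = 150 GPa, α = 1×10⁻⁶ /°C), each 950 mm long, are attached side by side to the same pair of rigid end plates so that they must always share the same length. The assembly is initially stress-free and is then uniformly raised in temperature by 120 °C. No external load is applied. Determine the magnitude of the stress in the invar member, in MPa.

σ ≈ 167 MPa (tensile)

Equilibrium of a rigid end plate with no external load gives equal and opposite internal forces ±P in the two members. Since α_{stainless steel} > α_{invar}, heating drives the stainless steel into compression and the invar into tension.
Equating the net (thermal + elastic) strains gives |α₁ − α₂|·ΔT = P·[1/(A₁E₁) + 1/(A₂E₂)].
|α₁ − α₂|·ΔT = 16.4×10⁻⁶ × 120 = 0.001968.
1/(A₁E₁) + 1/(A₂E₂) = 1/(625×196×10³) + 1/(625×150×10³) = 1.883×10⁻⁸ N⁻¹.
P = 0.001968 / 1.883×10⁻⁸ = 104500 N = 104.5 kN.
σ_{invar} = P/A₂ = 104500/625 = 167.2 MPa, tensile.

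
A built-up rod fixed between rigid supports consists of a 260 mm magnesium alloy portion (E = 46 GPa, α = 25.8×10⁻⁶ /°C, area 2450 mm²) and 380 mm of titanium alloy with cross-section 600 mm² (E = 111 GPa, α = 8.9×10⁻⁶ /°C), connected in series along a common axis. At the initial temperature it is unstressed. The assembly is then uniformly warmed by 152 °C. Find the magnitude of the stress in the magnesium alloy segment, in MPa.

σ ≈ 78.1 MPa (compressive)

If the supports were absent, the total length change would be Σ αᵢΔT Lᵢ = 25.8×10⁻⁶×152×260 + 8.9×10⁻⁶×152×380 = 1.534 mm.
The rigid supports impose zero overall length change; the single axial force P common to all segments must satisfy P Σ Lᵢ/(AᵢEᵢ) = δ_free.
The series flexibility is Σ Lᵢ/(AᵢEᵢ) = 260/(2450×46×10³) + 380/(600×111×10³) = 8.013×10⁻⁶ mm/N.
So P = 1.534 / 8.013×10⁻⁶ = 191.4 kN, compressive.
σ_{magnesium alloy} = P / A = 191400 / 2450 = 78.12 MPa.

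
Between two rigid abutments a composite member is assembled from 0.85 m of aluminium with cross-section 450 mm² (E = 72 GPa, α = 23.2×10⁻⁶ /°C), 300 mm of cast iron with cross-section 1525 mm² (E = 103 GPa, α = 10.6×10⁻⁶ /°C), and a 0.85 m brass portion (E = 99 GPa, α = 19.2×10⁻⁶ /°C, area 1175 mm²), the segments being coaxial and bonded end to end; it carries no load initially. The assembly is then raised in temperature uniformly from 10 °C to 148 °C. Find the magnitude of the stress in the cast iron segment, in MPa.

σ ≈ 100 MPa (compressive)

With the walls removed the bar would change length by δ_free = Σ αᵢΔT Lᵢ = 23.2×10⁻⁶×138×850 + 10.6×10⁻⁶×138×300 + 19.2×10⁻⁶×138×850 = 5.412 mm.
The walls prevent any net length change, so an axial force P (same in every segment) develops. Compatibility: P · Σ Lᵢ/(AᵢEᵢ) = δ_free.
Σ Lᵢ/(AᵢEᵢ) = 850/(450×72×10³) + 300/(1525×103×10³) + 850/(1175×99×10³) = 3.545×10⁻⁵ mm/N.
P = 5.412 / 3.545×10⁻⁵ = 152700 N = 152.7 kN, compressive.
σ_{cast iron} = P / A = 152700 / 1525 = 100.1 MPa.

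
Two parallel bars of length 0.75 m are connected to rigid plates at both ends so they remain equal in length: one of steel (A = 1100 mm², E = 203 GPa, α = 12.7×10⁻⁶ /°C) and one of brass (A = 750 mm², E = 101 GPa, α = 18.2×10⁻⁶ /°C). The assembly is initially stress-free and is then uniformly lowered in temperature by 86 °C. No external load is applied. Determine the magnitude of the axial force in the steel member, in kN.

P ≈ 26.8 kN (compressive in the steel)

Equilibrium of a rigid end plate with no external load gives equal and opposite internal forces ±P in the two members. Since α_{brass} > α_{steel}, cooling drives the brass into tension and the steel into compression.
Compatibility of the two members (thermal + elastic change equal): (α₁ − α₂)ΔT = P·[1/(A₁E₁) + 1/(A₂E₂)].
|α₁ − α₂|·ΔT = 5.5×10⁻⁶ × 86 = 0.000473.
1/(A₁E₁) + 1/(A₂E₂) = 1/(1100×203×10³) + 1/(750×101×10³) = 1.768×10⁻⁸ N⁻¹.
P = 0.000473 / 1.768×10⁻⁸ = 26750 N = 26.75 kN.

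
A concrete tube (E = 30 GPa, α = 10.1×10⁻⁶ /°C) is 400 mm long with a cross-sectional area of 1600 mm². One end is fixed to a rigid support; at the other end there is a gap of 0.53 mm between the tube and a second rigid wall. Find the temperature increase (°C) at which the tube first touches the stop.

The gap closes when αΔT L = 0.53 mm, since the tube is still unstressed at that instant.
ΔT = 0.53 / (10.1×10⁻⁶ × 400) = 131.2 °C.

ΔT ≈ 131 °C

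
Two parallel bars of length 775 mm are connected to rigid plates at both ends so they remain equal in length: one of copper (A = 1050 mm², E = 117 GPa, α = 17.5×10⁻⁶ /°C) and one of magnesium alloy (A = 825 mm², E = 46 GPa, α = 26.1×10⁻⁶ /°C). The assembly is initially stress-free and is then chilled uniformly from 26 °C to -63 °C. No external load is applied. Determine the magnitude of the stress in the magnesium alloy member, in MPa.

Both members must finish at the same length. With the larger α, the magnesium alloy tends to over-contract; the plates restrain it, putting the magnesium alloy in tension and the copper in compression. With no external load the two internal forces are equal and opposite, magnitude P.
Setting the final lengths equal and cancelling L: (α₁ − α₂)ΔT = P/(A₁E₁) + P/(A₂E₂).
|α₁ − α₂|·ΔT = 8.6×10⁻⁶ × 89 = 0.0007654.
1/(A₁E₁) + 1/(A₂E₂) = 1/(1050×117×10³) + 1/(825×46×10³) = 3.449×10⁻⁸ N⁻¹.
P = 0.0007654 / 3.449×10⁻⁸ = 22190 N = 22.19 kN.
σ_{magnesium alloy} = P/A₂ = 22190/825 = 26.9 MPa, tensile.

σ ≈ 26.9 MPa (tensile)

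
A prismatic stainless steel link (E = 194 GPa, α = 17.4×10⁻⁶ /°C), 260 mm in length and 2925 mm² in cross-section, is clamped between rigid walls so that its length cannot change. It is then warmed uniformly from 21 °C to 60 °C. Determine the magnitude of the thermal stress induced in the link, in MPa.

With length fixed, the mechanical strain must cancel the thermal strain αΔT = 17.4×10⁻⁶ × 39 = 678.6×10⁻⁶.
The stress required to suppress this strain is σ = Eε = 194×10³ × 678.6×10⁻⁶ = 131.6 MPa, compressive since the link is trying to expand.

σ ≈ 132 MPa (compressive)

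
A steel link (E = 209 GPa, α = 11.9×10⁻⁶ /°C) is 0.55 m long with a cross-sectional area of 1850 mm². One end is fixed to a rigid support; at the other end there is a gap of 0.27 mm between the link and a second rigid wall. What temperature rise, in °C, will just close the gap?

ΔT ≈ 41.3 °C

Contact occurs when the free expansion equals the gap: αΔT L = 0.27 mm.
So ΔT = g/(αL) = 0.27/(11.9×10⁻⁶ × 550) = 41.25 °C.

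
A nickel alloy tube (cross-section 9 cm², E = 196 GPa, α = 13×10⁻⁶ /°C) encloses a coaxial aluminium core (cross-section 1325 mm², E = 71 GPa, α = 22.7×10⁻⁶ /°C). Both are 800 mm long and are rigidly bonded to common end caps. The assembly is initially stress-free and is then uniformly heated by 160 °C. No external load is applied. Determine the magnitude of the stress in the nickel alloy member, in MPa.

σ ≈ 106 MPa (tensile)

Equilibrium of a rigid end plate with no external load gives equal and opposite internal forces ±P in the two members. Since α_{aluminium} > α_{nickel alloy}, heating drives the aluminium into compression and the nickel alloy into tension.
Setting the final lengths equal and cancelling L: (α₁ − α₂)ΔT = P/(A₁E₁) + P/(A₂E₂).
|α₁ − α₂|·ΔT = 9.7×10⁻⁶ × 160 = 0.001552.
1/(A₁E₁) + 1/(A₂E₂) = 1/(900×196×10³) + 1/(1325×71×10³) = 1.63×10⁻⁸ N⁻¹.
So P = 0.001552 / 1.63×10⁻⁸ = 95.22 kN.
σ_{nickel alloy} = P/A₁ = 95220/900 = 105.8 MPa, tensile.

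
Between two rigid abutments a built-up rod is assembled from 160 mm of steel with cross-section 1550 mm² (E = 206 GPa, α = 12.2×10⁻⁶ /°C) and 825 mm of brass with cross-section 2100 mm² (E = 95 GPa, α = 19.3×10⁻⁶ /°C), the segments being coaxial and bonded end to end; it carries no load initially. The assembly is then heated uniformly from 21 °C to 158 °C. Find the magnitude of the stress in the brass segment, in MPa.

σ ≈ 252 MPa (compressive)

With the walls removed the bar would change length by δ_free = Σ αᵢΔT Lᵢ = 12.2×10⁻⁶×137×160 + 19.3×10⁻⁶×137×825 = 2.449 mm.
The rigid supports impose zero overall length change; the single axial force P common to all segments must satisfy P Σ Lᵢ/(AᵢEᵢ) = δ_free.
The series flexibility is Σ Lᵢ/(AᵢEᵢ) = 160/(1550×206×10³) + 825/(2100×95×10³) = 4.636×10⁻⁶ mm/N.
P = 2.449 / 4.636×10⁻⁶ = 528200 N = 528.2 kN, compressive.
σ_{brass} = P / A = 528200 / 2100 = 251.5 MPa.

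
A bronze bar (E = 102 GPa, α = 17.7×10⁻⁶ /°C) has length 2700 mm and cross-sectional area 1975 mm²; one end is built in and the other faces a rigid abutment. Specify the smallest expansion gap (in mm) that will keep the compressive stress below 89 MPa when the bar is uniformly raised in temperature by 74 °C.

g ≈ 1.18 mm

Free expansion if unrestrained: δ_free = αΔT L = 17.7×10⁻⁶ × 74 × 2700 = 3.536 mm.
At the allowable stress the elastic shortening the wall may impose is σL/E = 89 × 2700 / (102×10³) = 2.356 mm.
So the gap has to take up the difference, g_min = δ_free − σL/E = 3.536 − 2.356 = 1.181 mm.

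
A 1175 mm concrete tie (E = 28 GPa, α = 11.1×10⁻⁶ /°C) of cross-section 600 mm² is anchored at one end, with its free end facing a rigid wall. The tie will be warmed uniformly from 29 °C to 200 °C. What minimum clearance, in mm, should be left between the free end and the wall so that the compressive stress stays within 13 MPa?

g ≈ 1.68 mm

With no wall the tie would lengthen by αΔT L = 11.1×10⁻⁶ × 171 × 1175 = 2.23 mm.
At the allowable stress the elastic shortening the wall may impose is σL/E = 13 × 1175 / (28×10³) = 0.5455 mm.
The gap must absorb the remainder: g_min = 2.23 − 0.5455 = 1.685 mm.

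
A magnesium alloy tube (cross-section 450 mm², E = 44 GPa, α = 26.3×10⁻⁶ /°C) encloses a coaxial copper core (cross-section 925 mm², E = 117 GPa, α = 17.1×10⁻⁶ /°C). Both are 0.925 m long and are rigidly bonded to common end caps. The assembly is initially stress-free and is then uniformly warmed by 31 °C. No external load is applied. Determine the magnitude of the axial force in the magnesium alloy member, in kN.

The magnesium alloy has the larger α, so on heating it would change length more than the copper if both were free. The rigid plates force a common final length, so the magnesium alloy is put into compression and the copper into tension, with equal and opposite forces P (no external load).
Equating the net (thermal + elastic) strains gives |α₁ − α₂|·ΔT = P·[1/(A₁E₁) + 1/(A₂E₂)].
|α₁ − α₂|·ΔT = 9.2×10⁻⁶ × 31 = 0.0002852.
1/(A₁E₁) + 1/(A₂E₂) = 1/(450×44×10³) + 1/(925×117×10³) = 5.975×10⁻⁸ N⁻¹.
P = 0.0002852 / 5.975×10⁻⁸ = 4774 N = 4.774 kN.

P ≈ 4.77 kN (compressive in the magnesium alloy)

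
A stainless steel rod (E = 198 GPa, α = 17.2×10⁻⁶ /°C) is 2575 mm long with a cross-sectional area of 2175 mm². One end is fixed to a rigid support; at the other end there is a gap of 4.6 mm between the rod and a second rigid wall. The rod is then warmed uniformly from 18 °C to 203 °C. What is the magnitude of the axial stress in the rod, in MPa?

σ ≈ 276 MPa (compressive)

Free thermal elongation = αΔT L = 17.2×10⁻⁶ × 185 × 2575 = 8.194 mm.
The gap closes (δ_free > 4.6 mm) and the wall then resists a further 8.194 − 4.6 = 3.594 mm of expansion.
That suppressed elongation corresponds to σ = E·Δ/L = 198×10³ × 3.594/2575 = 276.3 MPa.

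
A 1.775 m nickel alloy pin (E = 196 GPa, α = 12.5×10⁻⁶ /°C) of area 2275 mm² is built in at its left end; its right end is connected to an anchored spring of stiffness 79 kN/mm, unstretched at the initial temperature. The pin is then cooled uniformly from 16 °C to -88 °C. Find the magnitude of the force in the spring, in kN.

P ≈ 139 kN

The unrestrained thermal change is αΔT L = 12.5×10⁻⁶ × 104 × 1775 = 2.308 mm.
With a force P in the spring, the elastic change of the pin is PL/(AE) and that of the spring is P/k; compatibility requires their sum to equal δ_free.
So P = δ_free / [L/(AE) + 1/k] = 2.308 / [ 1775/(2275×196×10³) + 1/(79×10³) ].
P = 2.308 / 1.664×10⁻⁵ = 138700 N.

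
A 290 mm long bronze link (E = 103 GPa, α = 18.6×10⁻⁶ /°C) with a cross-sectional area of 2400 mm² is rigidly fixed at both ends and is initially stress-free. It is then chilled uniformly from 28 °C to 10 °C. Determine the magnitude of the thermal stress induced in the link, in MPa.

With length fixed, the mechanical strain must cancel the thermal strain αΔT = 18.6×10⁻⁶ × 18 = 334.8×10⁻⁶.
The stress required to suppress this strain is σ = Eε = 103×10³ × 334.8×10⁻⁶ = 34.48 MPa, tensile since the link is trying to contract.

σ ≈ 34.5 MPa (tensile)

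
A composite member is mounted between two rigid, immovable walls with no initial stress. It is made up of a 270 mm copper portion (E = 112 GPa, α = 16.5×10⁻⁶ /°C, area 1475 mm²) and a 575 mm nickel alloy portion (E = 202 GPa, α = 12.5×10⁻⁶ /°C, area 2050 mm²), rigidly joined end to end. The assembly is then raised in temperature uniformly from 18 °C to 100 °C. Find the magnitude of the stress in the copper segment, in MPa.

σ ≈ 214 MPa (compressive)

With the walls removed the bar would change length by δ_free = Σ αᵢΔT Lᵢ = 16.5×10⁻⁶×82×270 + 12.5×10⁻⁶×82×575 = 0.9547 mm.
Since the ends are fixed, an axial force P builds up, equal in every segment, with P · Σ Lᵢ/(AᵢEᵢ) = δ_free.
Σ Lᵢ/(AᵢEᵢ) = 270/(1475×112×10³) + 575/(2050×202×10³) = 3.023×10⁻⁶ mm/N.
So P = 0.9547 / 3.023×10⁻⁶ = 315.8 kN, compressive.
σ_{copper} = P / A = 315800 / 1475 = 214.1 MPa.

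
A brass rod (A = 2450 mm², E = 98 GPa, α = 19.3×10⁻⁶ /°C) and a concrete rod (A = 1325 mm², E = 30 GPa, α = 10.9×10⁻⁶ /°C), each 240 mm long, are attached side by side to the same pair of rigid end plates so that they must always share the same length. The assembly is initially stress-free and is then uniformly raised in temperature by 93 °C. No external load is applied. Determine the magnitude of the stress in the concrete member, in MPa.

Both members must finish at the same length. With the larger α, the brass tends to over-expand; the plates restrain it, putting the brass in compression and the concrete in tension. With no external load the two internal forces are equal and opposite, magnitude P.
Setting the final lengths equal and cancelling L: (α₁ − α₂)ΔT = P/(A₁E₁) + P/(A₂E₂).
|α₁ − α₂|·ΔT = 8.4×10⁻⁶ × 93 = 0.0007812.
1/(A₁E₁) + 1/(A₂E₂) = 1/(2450×98×10³) + 1/(1325×30×10³) = 2.932×10⁻⁸ N⁻¹.
So P = 0.0007812 / 2.932×10⁻⁸ = 26.64 kN.
σ_{concrete} = P/A₂ = 26640/1325 = 20.11 MPa, tensile.

σ ≈ 20.1 MPa (tensile)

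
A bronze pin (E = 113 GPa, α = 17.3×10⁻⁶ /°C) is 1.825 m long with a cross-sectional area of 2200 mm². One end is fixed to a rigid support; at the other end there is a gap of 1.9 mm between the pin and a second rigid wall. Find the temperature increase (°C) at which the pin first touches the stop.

ΔT ≈ 60.2 °C

Contact occurs when the free expansion equals the gap: αΔT L = 1.9 mm.
So ΔT = g/(αL) = 1.9/(17.3×10⁻⁶ × 1825) = 60.18 °C.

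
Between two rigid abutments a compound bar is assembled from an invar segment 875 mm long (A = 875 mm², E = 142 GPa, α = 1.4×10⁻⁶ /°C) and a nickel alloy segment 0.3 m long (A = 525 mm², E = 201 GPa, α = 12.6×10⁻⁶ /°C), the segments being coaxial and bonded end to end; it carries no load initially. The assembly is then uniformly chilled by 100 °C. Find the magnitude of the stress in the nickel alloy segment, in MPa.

If the supports were absent, the total length change would be Σ αᵢΔT Lᵢ = 1.4×10⁻⁶×100×875 + 12.6×10⁻⁶×100×300 = 0.5005 mm.
The rigid supports impose zero overall length change; the single axial force P common to all segments must satisfy P Σ Lᵢ/(AᵢEᵢ) = δ_free.
The series flexibility is Σ Lᵢ/(AᵢEᵢ) = 875/(875×142×10³) + 300/(525×201×10³) = 9.885×10⁻⁶ mm/N.
Hence P = δ_free / Σ(L/AE) = 0.5005/9.885×10⁻⁶ = 50.63 kN (tensile).
σ_{nickel alloy} = P / A = 50630 / 525 = 96.44 MPa.

σ ≈ 96.4 MPa (tensile)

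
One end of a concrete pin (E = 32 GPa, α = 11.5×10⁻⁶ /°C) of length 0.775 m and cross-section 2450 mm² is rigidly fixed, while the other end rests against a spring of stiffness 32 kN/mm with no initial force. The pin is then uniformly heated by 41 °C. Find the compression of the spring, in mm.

If the spring were absent the pin would lengthen by αΔT L = 11.5×10⁻⁶ × 41 × 775 = 0.3654 mm.
With a force P in the spring, the elastic change of the pin is PL/(AE) and that of the spring is P/k; compatibility requires their sum to equal δ_free.
P [ L/(AE) + 1/k ] = δ_free → P [ 775/(2450×32×10³) + 1/(32×10³) ] = 0.3654.
P = 0.3654 / 4.114×10⁻⁵ = 8883 N.
Spring compression = P/k = 8883/(32×10³) = 0.2776 mm.

δ ≈ 0.278 mm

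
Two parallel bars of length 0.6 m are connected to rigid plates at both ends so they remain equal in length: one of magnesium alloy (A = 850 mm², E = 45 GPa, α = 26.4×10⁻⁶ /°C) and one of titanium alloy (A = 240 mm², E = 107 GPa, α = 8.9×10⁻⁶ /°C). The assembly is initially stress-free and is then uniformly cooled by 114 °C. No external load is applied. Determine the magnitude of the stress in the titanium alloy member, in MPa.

The magnesium alloy has the larger α, so on cooling it would change length more than the titanium alloy if both were free. The rigid plates force a common final length, so the magnesium alloy is put into tension and the titanium alloy into compression, with equal and opposite forces P (no external load).
Setting the final lengths equal and cancelling L: (α₁ − α₂)ΔT = P/(A₁E₁) + P/(A₂E₂).
|α₁ − α₂|·ΔT = 17.5×10⁻⁶ × 114 = 0.001995.
1/(A₁E₁) + 1/(A₂E₂) = 1/(850×45×10³) + 1/(240×107×10³) = 6.508×10⁻⁸ N⁻¹.
So P = 0.001995 / 6.508×10⁻⁸ = 30.65 kN.
σ_{titanium alloy} = P/A₂ = 30650/240 = 127.7 MPa, compressive.

σ ≈ 128 MPa (compressive)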